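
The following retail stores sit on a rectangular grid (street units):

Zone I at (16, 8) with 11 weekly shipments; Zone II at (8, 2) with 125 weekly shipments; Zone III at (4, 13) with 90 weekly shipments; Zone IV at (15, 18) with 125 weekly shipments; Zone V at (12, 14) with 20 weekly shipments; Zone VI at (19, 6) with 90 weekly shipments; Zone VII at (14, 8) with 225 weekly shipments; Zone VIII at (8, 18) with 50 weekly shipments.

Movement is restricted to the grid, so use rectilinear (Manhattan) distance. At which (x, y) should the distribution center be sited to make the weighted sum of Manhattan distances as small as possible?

(14, 8)

Manhattan distance separates: Σwᵢ(|x−xᵢ|+|y−yᵢ|) = Σwᵢ|x−xᵢ| + Σwᵢ|y−yᵢ|, so x and y are optimised independently as 1-D weighted medians.
Total weight W = 736; half = 368.
x-coordinate, sorted with cumulative weight:
  x=4 (Zone III, w=90) cum 90
  x=8 (Zone II, w=125) cum 215
  x=8 (Zone VIII, w=50) cum 265
  x=12 (Zone V, w=20) cum 285
  x=14 (Zone VII, w=225) cum 510  ← median
  x=15 (Zone IV, w=125) cum 635
  x=16 (Zone I, w=11) cum 646
  x=19 (Zone VI, w=90) cum 736
⇒ x* = 14
y-coordinate, sorted with cumulative weight:
  y=2 (Zone II, w=125) cum 125
  y=6 (Zone VI, w=90) cum 215
  y=8 (Zone I, w=11) cum 226
  y=8 (Zone VII, w=225) cum 451  ← median
  y=13 (Zone III, w=90) cum 541
  y=14 (Zone V, w=20) cum 561
  y=18 (Zone IV, w=125) cum 686
  y=18 (Zone VIII, w=50) cum 736
⇒ y* = 8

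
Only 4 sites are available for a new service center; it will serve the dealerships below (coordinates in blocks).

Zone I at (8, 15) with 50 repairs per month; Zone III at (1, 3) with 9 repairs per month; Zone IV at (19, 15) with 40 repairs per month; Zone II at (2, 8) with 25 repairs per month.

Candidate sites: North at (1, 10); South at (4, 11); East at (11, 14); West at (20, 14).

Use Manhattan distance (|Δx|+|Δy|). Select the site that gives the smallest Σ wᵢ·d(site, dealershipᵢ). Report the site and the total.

East, total 1124 blocks

Total weighted distance at each candidate:
  North (1, 10): total = 1658
  South (4, 11): total = 1384
  East (11, 14): total = 1124
  West (20, 14): total = 1600
Minimum is at East with total 1124 blocks.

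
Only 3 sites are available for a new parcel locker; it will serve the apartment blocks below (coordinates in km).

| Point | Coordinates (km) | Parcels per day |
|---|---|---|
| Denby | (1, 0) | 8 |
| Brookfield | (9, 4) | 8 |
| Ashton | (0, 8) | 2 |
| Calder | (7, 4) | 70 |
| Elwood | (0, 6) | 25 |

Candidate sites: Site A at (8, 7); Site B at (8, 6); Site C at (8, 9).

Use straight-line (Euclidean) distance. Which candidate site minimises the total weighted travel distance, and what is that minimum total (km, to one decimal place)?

Total weighted distance at each candidate:
  Site A (8, 7): total = 543.5
  Site B (8, 6): total = 464.7
  Site C (8, 9): total = 718.7
Minimum is at Site B with total 464.7 km.

Site B, total 464.7 km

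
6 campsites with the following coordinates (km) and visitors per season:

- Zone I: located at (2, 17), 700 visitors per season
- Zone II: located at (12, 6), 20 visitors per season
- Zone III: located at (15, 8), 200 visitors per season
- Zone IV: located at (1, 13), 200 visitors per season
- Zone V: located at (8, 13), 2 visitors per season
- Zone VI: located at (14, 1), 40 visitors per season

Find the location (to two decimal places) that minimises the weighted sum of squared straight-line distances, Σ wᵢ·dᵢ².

(4.66, 14.02)

The minimiser of Σwᵢ‖p−pᵢ‖² is the weighted centroid p* = (Σwᵢpᵢ)/(Σwᵢ).
Σwᵢ = 1162.
Σwᵢxᵢ = 700·2 + 20·12 + 200·15 + 200·1 + 2·8 + 40·14 = 5416.
Σwᵢyᵢ = 700·17 + 20·6 + 200·8 + 200·13 + 2·13 + 40·1 = 16286.
x* = 5416/1162 = 4.66, y* = 16286/1162 = 14.02.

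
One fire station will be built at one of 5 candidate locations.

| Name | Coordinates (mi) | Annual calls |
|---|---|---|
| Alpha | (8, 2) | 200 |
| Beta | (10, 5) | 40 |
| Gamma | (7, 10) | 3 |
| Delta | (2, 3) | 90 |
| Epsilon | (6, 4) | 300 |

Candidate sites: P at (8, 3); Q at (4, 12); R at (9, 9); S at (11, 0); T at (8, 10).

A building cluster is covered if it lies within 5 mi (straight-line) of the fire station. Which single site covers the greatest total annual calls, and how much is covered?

Coverage radius r = 5 mi; a point is covered iff (Δx)²+(Δy)² ≤ 5² = 25.
  P (8, 3): covers {Alpha, Beta, Epsilon} → 540
  Q (4, 12): covers {Gamma} → 3
  R (9, 9): covers {Beta, Gamma} → 43
  S (11, 0): covers {Alpha} → 200
  T (8, 10): covers {Gamma} → 3
Maximum coverage at P: 540 annual calls.

P, covering 540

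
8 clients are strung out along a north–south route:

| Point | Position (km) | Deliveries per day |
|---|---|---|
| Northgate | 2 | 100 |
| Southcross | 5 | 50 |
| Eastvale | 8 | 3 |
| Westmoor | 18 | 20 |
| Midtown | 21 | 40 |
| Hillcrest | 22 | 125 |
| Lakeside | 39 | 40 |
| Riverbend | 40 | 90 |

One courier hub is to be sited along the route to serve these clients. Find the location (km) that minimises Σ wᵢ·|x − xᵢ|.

For a sum of weighted absolute distances on a line, the optimum is the weighted median (not the mean). Total weight W = 468; half-weight = 234.
Sort by position and accumulate weight:
  km 2 (Northgate, w=100) → cum 100
  km 5 (Southcross, w=50) → cum 150
  km 8 (Eastvale, w=3) → cum 153
  km 18 (Westmoor, w=20) → cum 173
  km 21 (Midtown, w=40) → cum 213
  km 22 (Hillcrest, w=125) → cum 338  ≥ 234 → median here
  km 39 (Lakeside, w=40) → cum 378
  km 40 (Riverbend, w=90) → cum 468
Optimal location: km 22.

x = 22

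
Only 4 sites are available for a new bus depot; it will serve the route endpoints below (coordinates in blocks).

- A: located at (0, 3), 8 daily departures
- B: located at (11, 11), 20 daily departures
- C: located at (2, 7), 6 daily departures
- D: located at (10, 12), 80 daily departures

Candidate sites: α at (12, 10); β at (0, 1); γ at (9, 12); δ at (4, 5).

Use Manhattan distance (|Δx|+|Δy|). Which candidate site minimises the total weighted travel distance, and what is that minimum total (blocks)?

Total weighted distance at each candidate:
  α (12, 10): total = 590
  β (0, 1): total = 2164
  γ (9, 12): total = 356
  δ (4, 5): total = 1372
Minimum is at γ with total 356 blocks.

γ, total 356 blocks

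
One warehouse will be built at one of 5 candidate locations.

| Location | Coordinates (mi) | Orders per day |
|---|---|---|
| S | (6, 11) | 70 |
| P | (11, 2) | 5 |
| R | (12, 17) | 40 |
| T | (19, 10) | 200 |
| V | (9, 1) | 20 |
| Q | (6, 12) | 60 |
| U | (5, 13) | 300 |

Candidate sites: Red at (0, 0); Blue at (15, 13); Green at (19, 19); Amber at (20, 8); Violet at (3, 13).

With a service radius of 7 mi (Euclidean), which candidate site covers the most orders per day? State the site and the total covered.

Violet, covering 430

Coverage radius r = 7 mi; a point is covered iff (Δx)²+(Δy)² ≤ 7² = 49.
  Red (0, 0): covers {none} → 0
  Blue (15, 13): covers {R, T} → 240
  Green (19, 19): covers {none} → 0
  Amber (20, 8): covers {T} → 200
  Violet (3, 13): covers {S, Q, U} → 430
Maximum coverage at Violet: 430 orders per day.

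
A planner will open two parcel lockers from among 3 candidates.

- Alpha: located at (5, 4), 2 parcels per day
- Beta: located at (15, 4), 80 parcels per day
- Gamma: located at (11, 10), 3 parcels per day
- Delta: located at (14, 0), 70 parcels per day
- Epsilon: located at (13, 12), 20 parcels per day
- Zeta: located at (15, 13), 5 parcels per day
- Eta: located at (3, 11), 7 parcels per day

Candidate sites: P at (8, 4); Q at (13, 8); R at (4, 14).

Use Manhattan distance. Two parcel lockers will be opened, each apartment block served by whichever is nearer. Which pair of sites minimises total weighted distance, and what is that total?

{Q, R}, total 1287

Evaluate every pair (each demand assigned to the nearer of the two):
  {Q, R}: total = 1287
  {P, Q}: total = 1327
  {P, R}: total = 1601
Best pair: {Q, R} with total 1287.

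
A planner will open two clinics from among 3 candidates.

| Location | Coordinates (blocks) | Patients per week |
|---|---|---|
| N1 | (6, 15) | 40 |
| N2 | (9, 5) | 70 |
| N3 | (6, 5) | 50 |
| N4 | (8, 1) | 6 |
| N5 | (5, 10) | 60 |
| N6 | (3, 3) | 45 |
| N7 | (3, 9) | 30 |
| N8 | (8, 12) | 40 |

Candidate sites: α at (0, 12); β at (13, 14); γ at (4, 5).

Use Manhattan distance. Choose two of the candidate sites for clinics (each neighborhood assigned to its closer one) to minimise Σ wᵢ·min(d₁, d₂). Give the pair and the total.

{β, γ}, total 1743

Evaluate every pair (each demand assigned to the nearer of the two):
  {β, γ}: total = 1743
  {α, γ}: total = 1823
  {α, β}: total = 3408
Best pair: {β, γ} with total 1743.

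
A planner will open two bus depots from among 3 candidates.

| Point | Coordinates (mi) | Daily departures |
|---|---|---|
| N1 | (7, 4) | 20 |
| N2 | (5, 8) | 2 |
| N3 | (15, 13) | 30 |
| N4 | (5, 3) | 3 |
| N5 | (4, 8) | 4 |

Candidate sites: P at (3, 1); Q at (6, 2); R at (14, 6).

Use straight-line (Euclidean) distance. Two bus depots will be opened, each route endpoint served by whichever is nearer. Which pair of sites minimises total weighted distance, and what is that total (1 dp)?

Evaluate every pair (each demand assigned to the nearer of the two):
  {Q, R}: total = 298.6
  {P, R}: total = 363.5
  {P, Q}: total = 512.8
Best pair: {Q, R} with total 298.6.

{Q, R}, total 298.6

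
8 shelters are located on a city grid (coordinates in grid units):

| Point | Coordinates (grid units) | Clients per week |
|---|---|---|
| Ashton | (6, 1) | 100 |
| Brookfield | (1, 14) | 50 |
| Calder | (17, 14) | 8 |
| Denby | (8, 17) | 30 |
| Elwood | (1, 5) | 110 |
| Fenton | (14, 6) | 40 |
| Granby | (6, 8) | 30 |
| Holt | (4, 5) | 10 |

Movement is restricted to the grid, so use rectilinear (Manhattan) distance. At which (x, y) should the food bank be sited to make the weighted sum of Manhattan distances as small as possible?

Manhattan distance separates: Σwᵢ(|x−xᵢ|+|y−yᵢ|) = Σwᵢ|x−xᵢ| + Σwᵢ|y−yᵢ|, so x and y are optimised independently as 1-D weighted medians.
Total weight W = 378; half = 189.
x-coordinate, sorted with cumulative weight:
  x=1 (Brookfield, w=50) cum 50
  x=1 (Elwood, w=110) cum 160
  x=4 (Holt, w=10) cum 170
  x=6 (Ashton, w=100) cum 270  ← median
  x=6 (Granby, w=30) cum 300
  x=8 (Denby, w=30) cum 330
  x=14 (Fenton, w=40) cum 370
  x=17 (Calder, w=8) cum 378
⇒ x* = 6
y-coordinate, sorted with cumulative weight:
  y=1 (Ashton, w=100) cum 100
  y=5 (Elwood, w=110) cum 210  ← median
  y=5 (Holt, w=10) cum 220
  y=6 (Fenton, w=40) cum 260
  y=8 (Granby, w=30) cum 290
  y=14 (Brookfield, w=50) cum 340
  y=14 (Calder, w=8) cum 348
  y=17 (Denby, w=30) cum 378
⇒ y* = 5

(6, 5)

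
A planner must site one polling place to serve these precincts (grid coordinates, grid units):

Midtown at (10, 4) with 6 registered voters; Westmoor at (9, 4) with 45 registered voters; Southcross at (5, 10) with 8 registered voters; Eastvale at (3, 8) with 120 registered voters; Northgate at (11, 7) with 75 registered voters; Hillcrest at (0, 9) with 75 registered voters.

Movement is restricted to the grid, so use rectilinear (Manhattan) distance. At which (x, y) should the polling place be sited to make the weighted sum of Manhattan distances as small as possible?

(3, 8)

Manhattan distance separates: Σwᵢ(|x−xᵢ|+|y−yᵢ|) = Σwᵢ|x−xᵢ| + Σwᵢ|y−yᵢ|, so x and y are optimised independently as 1-D weighted medians.
Total weight W = 329; half = 164.5.
x-coordinate, sorted with cumulative weight:
  x=0 (Hillcrest, w=75) cum 75
  x=3 (Eastvale, w=120) cum 195  ← median
  x=5 (Southcross, w=8) cum 203
  x=9 (Westmoor, w=45) cum 248
  x=10 (Midtown, w=6) cum 254
  x=11 (Northgate, w=75) cum 329
⇒ x* = 3
y-coordinate, sorted with cumulative weight:
  y=4 (Midtown, w=6) cum 6
  y=4 (Westmoor, w=45) cum 51
  y=7 (Northgate, w=75) cum 126
  y=8 (Eastvale, w=120) cum 246  ← median
  y=9 (Hillcrest, w=75) cum 321
  y=10 (Southcross, w=8) cum 329
⇒ y* = 8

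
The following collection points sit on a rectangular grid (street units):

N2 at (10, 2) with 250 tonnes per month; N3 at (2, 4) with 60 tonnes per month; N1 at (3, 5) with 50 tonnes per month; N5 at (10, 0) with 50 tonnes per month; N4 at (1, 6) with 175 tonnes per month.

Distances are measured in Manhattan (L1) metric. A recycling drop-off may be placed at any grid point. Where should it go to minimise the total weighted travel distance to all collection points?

(10, 2)

Manhattan distance separates: Σwᵢ(|x−xᵢ|+|y−yᵢ|) = Σwᵢ|x−xᵢ| + Σwᵢ|y−yᵢ|, so x and y are optimised independently as 1-D weighted medians.
Total weight W = 585; half = 292.5.
x-coordinate, sorted with cumulative weight:
  x=1 (N4, w=175) cum 175
  x=2 (N3, w=60) cum 235
  x=3 (N1, w=50) cum 285
  x=10 (N2, w=250) cum 535  ← median
  x=10 (N5, w=50) cum 585
⇒ x* = 10
y-coordinate, sorted with cumulative weight:
  y=0 (N5, w=50) cum 50
  y=2 (N2, w=250) cum 300  ← median
  y=4 (N3, w=60) cum 360
  y=5 (N1, w=50) cum 410
  y=6 (N4, w=175) cum 585
⇒ y* = 2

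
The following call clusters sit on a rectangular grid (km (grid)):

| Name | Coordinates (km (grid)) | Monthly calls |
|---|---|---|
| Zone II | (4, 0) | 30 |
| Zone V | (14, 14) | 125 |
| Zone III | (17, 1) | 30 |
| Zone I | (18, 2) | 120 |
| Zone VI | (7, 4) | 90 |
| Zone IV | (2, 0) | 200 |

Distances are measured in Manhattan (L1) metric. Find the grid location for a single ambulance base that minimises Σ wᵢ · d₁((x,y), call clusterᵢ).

Manhattan distance separates: Σwᵢ(|x−xᵢ|+|y−yᵢ|) = Σwᵢ|x−xᵢ| + Σwᵢ|y−yᵢ|, so x and y are optimised independently as 1-D weighted medians.
Total weight W = 595; half = 297.5.
x-coordinate, sorted with cumulative weight:
  x=2 (Zone IV, w=200) cum 200
  x=4 (Zone II, w=30) cum 230
  x=7 (Zone VI, w=90) cum 320  ← median
  x=14 (Zone V, w=125) cum 445
  x=17 (Zone III, w=30) cum 475
  x=18 (Zone I, w=120) cum 595
⇒ x* = 7
y-coordinate, sorted with cumulative weight:
  y=0 (Zone II, w=30) cum 30
  y=0 (Zone IV, w=200) cum 230
  y=1 (Zone III, w=30) cum 260
  y=2 (Zone I, w=120) cum 380  ← median
  y=4 (Zone VI, w=90) cum 470
  y=14 (Zone V, w=125) cum 595
⇒ y* = 2

(7, 2)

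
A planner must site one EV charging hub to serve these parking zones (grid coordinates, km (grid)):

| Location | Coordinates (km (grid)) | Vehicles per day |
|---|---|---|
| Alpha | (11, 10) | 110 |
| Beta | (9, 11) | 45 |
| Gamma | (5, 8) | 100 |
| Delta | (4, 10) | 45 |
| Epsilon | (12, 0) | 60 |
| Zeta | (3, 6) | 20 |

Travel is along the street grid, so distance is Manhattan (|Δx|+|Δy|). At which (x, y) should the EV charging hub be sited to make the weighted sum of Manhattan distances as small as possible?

(9, 10)

Manhattan distance separates: Σwᵢ(|x−xᵢ|+|y−yᵢ|) = Σwᵢ|x−xᵢ| + Σwᵢ|y−yᵢ|, so x and y are optimised independently as 1-D weighted medians.
Total weight W = 380; half = 190.
x-coordinate, sorted with cumulative weight:
  x=3 (Zeta, w=20) cum 20
  x=4 (Delta, w=45) cum 65
  x=5 (Gamma, w=100) cum 165
  x=9 (Beta, w=45) cum 210  ← median
  x=11 (Alpha, w=110) cum 320
  x=12 (Epsilon, w=60) cum 380
⇒ x* = 9
y-coordinate, sorted with cumulative weight:
  y=0 (Epsilon, w=60) cum 60
  y=6 (Zeta, w=20) cum 80
  y=8 (Gamma, w=100) cum 180
  y=10 (Alpha, w=110) cum 290  ← median
  y=10 (Delta, w=45) cum 335
  y=11 (Beta, w=45) cum 380
⇒ y* = 10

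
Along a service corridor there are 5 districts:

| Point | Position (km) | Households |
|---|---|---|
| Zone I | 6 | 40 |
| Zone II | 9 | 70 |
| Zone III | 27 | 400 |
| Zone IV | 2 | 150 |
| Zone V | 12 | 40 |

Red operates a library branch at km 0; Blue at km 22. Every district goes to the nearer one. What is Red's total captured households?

The indifferent point is the midpoint (0+22)/2 = 11; districts left of it (closer to Red at 0) go to Red, those right go to Blue.
  Zone IV at 2 (w=150) → Red
  Zone I at 6 (w=40) → Red
  Zone II at 9 (w=70) → Red
  Zone V at 12 (w=40) → Blue
  Zone III at 27 (w=400) → Blue
Red captures 260; Blue captures 440.

260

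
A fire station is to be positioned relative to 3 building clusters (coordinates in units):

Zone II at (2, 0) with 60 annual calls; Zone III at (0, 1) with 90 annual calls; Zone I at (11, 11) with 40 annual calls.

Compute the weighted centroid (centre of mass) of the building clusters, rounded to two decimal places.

The minimiser of Σwᵢ‖p−pᵢ‖² is the weighted centroid p* = (Σwᵢpᵢ)/(Σwᵢ).
Σwᵢ = 190.
Σwᵢxᵢ = 60·2 + 90·0 + 40·11 = 560.
Σwᵢyᵢ = 60·0 + 90·1 + 40·11 = 530.
x* = 560/190 = 2.95, y* = 530/190 = 2.79.

(2.95, 2.79)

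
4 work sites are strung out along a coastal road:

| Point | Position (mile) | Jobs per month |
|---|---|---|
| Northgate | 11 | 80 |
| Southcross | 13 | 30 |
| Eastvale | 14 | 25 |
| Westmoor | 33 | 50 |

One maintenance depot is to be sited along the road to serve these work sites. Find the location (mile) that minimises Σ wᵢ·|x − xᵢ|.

x = 13

For a sum of weighted absolute distances on a line, the optimum is the weighted median (not the mean). Total weight W = 185; half-weight = 92.5.
Sort by position and accumulate weight:
  mile 11 (Northgate, w=80) → cum 80
  mile 13 (Southcross, w=30) → cum 110  ≥ 92.5 → median here
  mile 14 (Eastvale, w=25) → cum 135
  mile 33 (Westmoor, w=50) → cum 185
Optimal location: mile 13.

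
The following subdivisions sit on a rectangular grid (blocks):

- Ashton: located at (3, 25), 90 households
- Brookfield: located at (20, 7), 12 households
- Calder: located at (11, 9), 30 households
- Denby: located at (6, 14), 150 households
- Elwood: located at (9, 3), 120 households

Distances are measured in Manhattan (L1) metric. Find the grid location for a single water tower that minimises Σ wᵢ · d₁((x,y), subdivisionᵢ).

Manhattan distance separates: Σwᵢ(|x−xᵢ|+|y−yᵢ|) = Σwᵢ|x−xᵢ| + Σwᵢ|y−yᵢ|, so x and y are optimised independently as 1-D weighted medians.
Total weight W = 402; half = 201.
x-coordinate, sorted with cumulative weight:
  x=3 (Ashton, w=90) cum 90
  x=6 (Denby, w=150) cum 240  ← median
  x=9 (Elwood, w=120) cum 360
  x=11 (Calder, w=30) cum 390
  x=20 (Brookfield, w=12) cum 402
⇒ x* = 6
y-coordinate, sorted with cumulative weight:
  y=3 (Elwood, w=120) cum 120
  y=7 (Brookfield, w=12) cum 132
  y=9 (Calder, w=30) cum 162
  y=14 (Denby, w=150) cum 312  ← median
  y=25 (Ashton, w=90) cum 402
⇒ y* = 14

(6, 14)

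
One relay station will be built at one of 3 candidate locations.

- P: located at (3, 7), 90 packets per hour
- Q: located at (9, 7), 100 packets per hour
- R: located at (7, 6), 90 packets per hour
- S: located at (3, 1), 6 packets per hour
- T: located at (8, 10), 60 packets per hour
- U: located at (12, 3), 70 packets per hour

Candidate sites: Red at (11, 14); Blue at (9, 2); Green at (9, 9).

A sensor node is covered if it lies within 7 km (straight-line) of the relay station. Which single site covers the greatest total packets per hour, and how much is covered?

Green, covering 410

Coverage radius r = 7 km; a point is covered iff (Δx)²+(Δy)² ≤ 7² = 49.
  Red (11, 14): covers {T} → 60
  Blue (9, 2): covers {Q, R, S, U} → 266
  Green (9, 9): covers {P, Q, R, T, U} → 410
Maximum coverage at Green: 410 packets per hour.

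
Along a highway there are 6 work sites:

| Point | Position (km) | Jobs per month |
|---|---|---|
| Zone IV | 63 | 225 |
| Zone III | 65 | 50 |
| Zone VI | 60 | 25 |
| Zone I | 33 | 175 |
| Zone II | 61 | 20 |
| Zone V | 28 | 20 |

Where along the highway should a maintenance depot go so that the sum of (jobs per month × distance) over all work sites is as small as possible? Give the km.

x = 63

For a sum of weighted absolute distances on a line, the optimum is the weighted median (not the mean). Total weight W = 515; half-weight = 257.5.
Sort by position and accumulate weight:
  km 28 (Zone V, w=20) → cum 20
  km 33 (Zone I, w=175) → cum 195
  km 60 (Zone VI, w=25) → cum 220
  km 61 (Zone II, w=20) → cum 240
  km 63 (Zone IV, w=225) → cum 465  ≥ 257.5 → median here
  km 65 (Zone III, w=50) → cum 515
Optimal location: km 63.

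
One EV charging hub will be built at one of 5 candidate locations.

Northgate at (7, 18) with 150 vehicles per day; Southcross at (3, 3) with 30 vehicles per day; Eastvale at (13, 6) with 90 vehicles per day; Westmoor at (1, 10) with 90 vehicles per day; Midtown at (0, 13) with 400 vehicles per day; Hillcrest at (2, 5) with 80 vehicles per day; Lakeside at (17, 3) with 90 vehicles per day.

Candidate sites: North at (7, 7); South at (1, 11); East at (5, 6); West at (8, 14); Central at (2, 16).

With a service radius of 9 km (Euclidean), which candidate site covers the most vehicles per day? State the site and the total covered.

Coverage radius r = 9 km; a point is covered iff (Δx)²+(Δy)² ≤ 9² = 81.
  North (7, 7): covers {Southcross, Eastvale, Westmoor, Hillcrest} → 290
  South (1, 11): covers {Southcross, Westmoor, Midtown, Hillcrest} → 600
  East (5, 6): covers {Southcross, Eastvale, Westmoor, Midtown, Hillcrest} → 690
  West (8, 14): covers {Northgate, Westmoor, Midtown} → 640
  Central (2, 16): covers {Northgate, Westmoor, Midtown} → 640
Maximum coverage at East: 690 vehicles per day.

East, covering 690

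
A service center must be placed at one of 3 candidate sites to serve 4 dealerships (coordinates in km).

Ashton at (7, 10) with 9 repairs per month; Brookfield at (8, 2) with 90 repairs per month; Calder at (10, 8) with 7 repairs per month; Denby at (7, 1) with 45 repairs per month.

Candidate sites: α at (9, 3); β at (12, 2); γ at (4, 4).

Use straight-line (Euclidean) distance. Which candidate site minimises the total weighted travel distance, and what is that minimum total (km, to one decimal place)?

Total weighted distance at each candidate:
  α (9, 3): total = 355.8
  β (12, 2): total = 718.6
  γ (4, 4): total = 704.3
Minimum is at α with total 355.8 km.

α, total 355.8 km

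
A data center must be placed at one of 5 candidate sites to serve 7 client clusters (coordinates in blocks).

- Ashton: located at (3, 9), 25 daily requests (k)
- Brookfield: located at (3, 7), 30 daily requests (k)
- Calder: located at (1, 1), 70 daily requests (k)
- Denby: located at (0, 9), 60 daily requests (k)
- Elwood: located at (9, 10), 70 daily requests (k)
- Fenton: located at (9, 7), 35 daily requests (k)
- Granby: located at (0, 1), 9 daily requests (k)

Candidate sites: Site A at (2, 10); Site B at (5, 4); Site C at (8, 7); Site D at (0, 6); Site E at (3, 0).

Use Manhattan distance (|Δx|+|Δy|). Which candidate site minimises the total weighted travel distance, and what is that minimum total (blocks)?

Total weighted distance at each candidate:
  Site A (2, 10): total = 1989
  Site B (5, 4): total = 2432
  Site C (8, 7): total = 2276
  Site D (0, 6): total = 2175
  Site E (3, 0): total = 2976
Minimum is at Site A with total 1989 blocks.

Site A, total 1989 blocks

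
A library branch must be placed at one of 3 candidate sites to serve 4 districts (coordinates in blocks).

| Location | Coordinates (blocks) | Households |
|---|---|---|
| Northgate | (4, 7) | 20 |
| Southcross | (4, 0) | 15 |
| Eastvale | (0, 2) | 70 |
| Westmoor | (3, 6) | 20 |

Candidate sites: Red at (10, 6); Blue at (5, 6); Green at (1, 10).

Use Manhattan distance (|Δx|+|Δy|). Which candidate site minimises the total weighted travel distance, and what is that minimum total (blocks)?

Blue, total 815 blocks

Total weighted distance at each candidate:
  Red (10, 6): total = 1440
  Blue (5, 6): total = 815
  Green (1, 10): total = 1065
Minimum is at Blue with total 815 blocks.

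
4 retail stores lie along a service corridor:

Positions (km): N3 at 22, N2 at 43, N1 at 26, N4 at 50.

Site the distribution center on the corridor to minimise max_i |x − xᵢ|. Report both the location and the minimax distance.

The 1-center on a line is the midpoint of the two extreme points: leftmost at 22, rightmost at 50.
Optimal location = (22 + 50)/2 = 36; maximum distance = (50 − 22)/2 = 14.

location 36, max distance 14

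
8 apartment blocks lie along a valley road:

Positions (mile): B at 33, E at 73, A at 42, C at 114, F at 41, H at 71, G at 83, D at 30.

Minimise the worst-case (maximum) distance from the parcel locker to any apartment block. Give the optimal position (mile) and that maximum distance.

The 1-center on a line is the midpoint of the two extreme points: leftmost at 30, rightmost at 114.
Optimal location = (30 + 114)/2 = 72; maximum distance = (114 − 30)/2 = 42.

location 72, max distance 42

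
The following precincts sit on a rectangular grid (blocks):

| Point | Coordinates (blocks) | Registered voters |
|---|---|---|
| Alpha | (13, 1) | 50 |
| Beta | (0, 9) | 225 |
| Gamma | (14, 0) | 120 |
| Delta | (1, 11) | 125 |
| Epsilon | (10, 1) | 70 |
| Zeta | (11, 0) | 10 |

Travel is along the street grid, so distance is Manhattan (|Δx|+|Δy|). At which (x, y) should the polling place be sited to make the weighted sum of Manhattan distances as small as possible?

(1, 9)

Manhattan distance separates: Σwᵢ(|x−xᵢ|+|y−yᵢ|) = Σwᵢ|x−xᵢ| + Σwᵢ|y−yᵢ|, so x and y are optimised independently as 1-D weighted medians.
Total weight W = 600; half = 300.
x-coordinate, sorted with cumulative weight:
  x=0 (Beta, w=225) cum 225
  x=1 (Delta, w=125) cum 350  ← median
  x=10 (Epsilon, w=70) cum 420
  x=11 (Zeta, w=10) cum 430
  x=13 (Alpha, w=50) cum 480
  x=14 (Gamma, w=120) cum 600
⇒ x* = 1
y-coordinate, sorted with cumulative weight:
  y=0 (Gamma, w=120) cum 120
  y=0 (Zeta, w=10) cum 130
  y=1 (Alpha, w=50) cum 180
  y=1 (Epsilon, w=70) cum 250
  y=9 (Beta, w=225) cum 475  ← median
  y=11 (Delta, w=125) cum 600
⇒ y* = 9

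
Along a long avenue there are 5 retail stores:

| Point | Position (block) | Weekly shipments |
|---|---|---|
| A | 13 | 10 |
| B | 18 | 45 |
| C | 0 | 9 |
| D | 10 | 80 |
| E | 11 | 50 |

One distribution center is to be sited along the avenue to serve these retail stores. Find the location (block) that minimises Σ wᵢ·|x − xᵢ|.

x = 11

For a sum of weighted absolute distances on a line, the optimum is the weighted median (not the mean). Total weight W = 194; half-weight = 97.
Sort by position and accumulate weight:
  block 0 (C, w=9) → cum 9
  block 10 (D, w=80) → cum 89
  block 11 (E, w=50) → cum 139  ≥ 97 → median here
  block 13 (A, w=10) → cum 149
  block 18 (B, w=45) → cum 194
Optimal location: block 11.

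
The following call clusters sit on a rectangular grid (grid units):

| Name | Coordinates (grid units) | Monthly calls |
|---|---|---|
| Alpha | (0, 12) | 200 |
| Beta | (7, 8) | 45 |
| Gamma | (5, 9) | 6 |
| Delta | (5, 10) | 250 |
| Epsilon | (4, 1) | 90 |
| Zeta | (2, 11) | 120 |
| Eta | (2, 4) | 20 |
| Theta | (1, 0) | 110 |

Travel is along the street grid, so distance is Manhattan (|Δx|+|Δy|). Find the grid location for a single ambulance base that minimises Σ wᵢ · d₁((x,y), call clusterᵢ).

(2, 10)

Manhattan distance separates: Σwᵢ(|x−xᵢ|+|y−yᵢ|) = Σwᵢ|x−xᵢ| + Σwᵢ|y−yᵢ|, so x and y are optimised independently as 1-D weighted medians.
Total weight W = 841; half = 420.5.
x-coordinate, sorted with cumulative weight:
  x=0 (Alpha, w=200) cum 200
  x=1 (Theta, w=110) cum 310
  x=2 (Zeta, w=120) cum 430  ← median
  x=2 (Eta, w=20) cum 450
  x=4 (Epsilon, w=90) cum 540
  x=5 (Gamma, w=6) cum 546
  x=5 (Delta, w=250) cum 796
  x=7 (Beta, w=45) cum 841
⇒ x* = 2
y-coordinate, sorted with cumulative weight:
  y=0 (Theta, w=110) cum 110
  y=1 (Epsilon, w=90) cum 200
  y=4 (Eta, w=20) cum 220
  y=8 (Beta, w=45) cum 265
  y=9 (Gamma, w=6) cum 271
  y=10 (Delta, w=250) cum 521  ← median
  y=11 (Zeta, w=120) cum 641
  y=12 (Alpha, w=200) cum 841
⇒ y* = 10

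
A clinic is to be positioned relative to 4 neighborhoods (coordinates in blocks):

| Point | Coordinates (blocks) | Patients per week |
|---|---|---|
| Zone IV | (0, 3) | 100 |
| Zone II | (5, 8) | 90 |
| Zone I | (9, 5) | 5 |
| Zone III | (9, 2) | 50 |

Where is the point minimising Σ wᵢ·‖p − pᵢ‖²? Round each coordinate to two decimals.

The minimiser of Σwᵢ‖p−pᵢ‖² is the weighted centroid p* = (Σwᵢpᵢ)/(Σwᵢ).
Σwᵢ = 245.
Σwᵢxᵢ = 100·0 + 90·5 + 5·9 + 50·9 = 945.
Σwᵢyᵢ = 100·3 + 90·8 + 5·5 + 50·2 = 1145.
x* = 945/245 = 3.86, y* = 1145/245 = 4.67.

(3.86, 4.67)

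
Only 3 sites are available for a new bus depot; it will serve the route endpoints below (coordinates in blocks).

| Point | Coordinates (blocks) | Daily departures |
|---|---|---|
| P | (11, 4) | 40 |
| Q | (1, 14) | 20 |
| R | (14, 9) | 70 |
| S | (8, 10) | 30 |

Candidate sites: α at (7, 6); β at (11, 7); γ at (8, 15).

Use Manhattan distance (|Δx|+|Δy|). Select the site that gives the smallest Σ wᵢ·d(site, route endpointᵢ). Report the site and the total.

β, total 990 blocks

Total weighted distance at each candidate:
  α (7, 6): total = 1370
  β (11, 7): total = 990
  γ (8, 15): total = 1710
Minimum is at β with total 990 blocks.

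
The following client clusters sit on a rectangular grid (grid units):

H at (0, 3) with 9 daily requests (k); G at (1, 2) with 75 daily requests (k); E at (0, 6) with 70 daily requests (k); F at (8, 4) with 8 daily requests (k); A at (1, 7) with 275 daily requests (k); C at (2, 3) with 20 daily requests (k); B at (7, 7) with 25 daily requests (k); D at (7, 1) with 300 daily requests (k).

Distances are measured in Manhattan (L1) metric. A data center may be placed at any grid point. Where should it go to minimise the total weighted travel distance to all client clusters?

Manhattan distance separates: Σwᵢ(|x−xᵢ|+|y−yᵢ|) = Σwᵢ|x−xᵢ| + Σwᵢ|y−yᵢ|, so x and y are optimised independently as 1-D weighted medians.
Total weight W = 782; half = 391.
x-coordinate, sorted with cumulative weight:
  x=0 (H, w=9) cum 9
  x=0 (E, w=70) cum 79
  x=1 (G, w=75) cum 154
  x=1 (A, w=275) cum 429  ← median
  x=2 (C, w=20) cum 449
  x=7 (B, w=25) cum 474
  x=7 (D, w=300) cum 774
  x=8 (F, w=8) cum 782
⇒ x* = 1
y-coordinate, sorted with cumulative weight:
  y=1 (D, w=300) cum 300
  y=2 (G, w=75) cum 375
  y=3 (H, w=9) cum 384
  y=3 (C, w=20) cum 404  ← median
  y=4 (F, w=8) cum 412
  y=6 (E, w=70) cum 482
  y=7 (A, w=275) cum 757
  y=7 (B, w=25) cum 782
⇒ y* = 3

(1, 3)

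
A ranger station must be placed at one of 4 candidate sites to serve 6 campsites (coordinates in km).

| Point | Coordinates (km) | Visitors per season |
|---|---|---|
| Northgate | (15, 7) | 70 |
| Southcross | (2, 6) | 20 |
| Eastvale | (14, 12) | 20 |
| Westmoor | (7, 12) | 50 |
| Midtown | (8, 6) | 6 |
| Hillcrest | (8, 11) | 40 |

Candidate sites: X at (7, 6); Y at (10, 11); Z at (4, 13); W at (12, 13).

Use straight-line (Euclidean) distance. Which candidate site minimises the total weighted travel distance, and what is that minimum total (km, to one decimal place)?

Total weighted distance at each candidate:
  X (7, 6): total = 1358.7
  Y (10, 11): total = 989.8
  Z (4, 13): total = 1609.1
  W (12, 13): total = 1240.6
Minimum is at Y with total 989.8 km.

Y, total 989.8 km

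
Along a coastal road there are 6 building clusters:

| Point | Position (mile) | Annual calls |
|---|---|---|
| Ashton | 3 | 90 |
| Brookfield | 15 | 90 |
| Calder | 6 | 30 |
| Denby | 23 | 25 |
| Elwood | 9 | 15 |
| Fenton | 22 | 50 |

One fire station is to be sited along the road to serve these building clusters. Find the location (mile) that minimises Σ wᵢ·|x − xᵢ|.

For a sum of weighted absolute distances on a line, the optimum is the weighted median (not the mean). Total weight W = 300; half-weight = 150.
Sort by position and accumulate weight:
  mile 3 (Ashton, w=90) → cum 90
  mile 6 (Calder, w=30) → cum 120
  mile 9 (Elwood, w=15) → cum 135
  mile 15 (Brookfield, w=90) → cum 225  ≥ 150 → median here
  mile 22 (Fenton, w=50) → cum 275
  mile 23 (Denby, w=25) → cum 300
Optimal location: mile 15.

x = 15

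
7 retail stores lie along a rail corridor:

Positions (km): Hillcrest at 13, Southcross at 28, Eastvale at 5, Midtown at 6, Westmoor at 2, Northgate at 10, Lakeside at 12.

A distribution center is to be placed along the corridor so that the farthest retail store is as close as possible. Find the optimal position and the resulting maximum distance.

location 15, max distance 13

The 1-center on a line is the midpoint of the two extreme points: leftmost at 2, rightmost at 28.
Optimal location = (2 + 28)/2 = 15; maximum distance = (28 − 2)/2 = 13.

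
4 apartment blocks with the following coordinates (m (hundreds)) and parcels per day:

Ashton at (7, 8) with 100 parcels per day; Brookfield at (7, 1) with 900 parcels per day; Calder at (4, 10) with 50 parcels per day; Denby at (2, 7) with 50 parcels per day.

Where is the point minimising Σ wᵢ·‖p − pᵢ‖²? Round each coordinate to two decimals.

(6.64, 2.32)

The minimiser of Σwᵢ‖p−pᵢ‖² is the weighted centroid p* = (Σwᵢpᵢ)/(Σwᵢ).
Σwᵢ = 1100.
Σwᵢxᵢ = 100·7 + 900·7 + 50·4 + 50·2 = 7300.
Σwᵢyᵢ = 100·8 + 900·1 + 50·10 + 50·7 = 2550.
x* = 7300/1100 = 6.64, y* = 2550/1100 = 2.32.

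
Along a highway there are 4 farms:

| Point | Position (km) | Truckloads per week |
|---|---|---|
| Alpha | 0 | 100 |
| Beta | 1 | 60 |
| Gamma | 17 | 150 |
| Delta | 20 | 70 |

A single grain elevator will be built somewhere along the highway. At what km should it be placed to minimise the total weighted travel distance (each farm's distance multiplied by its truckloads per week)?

x = 17

For a sum of weighted absolute distances on a line, the optimum is the weighted median (not the mean). Total weight W = 380; half-weight = 190.
Sort by position and accumulate weight:
  km 0 (Alpha, w=100) → cum 100
  km 1 (Beta, w=60) → cum 160
  km 17 (Gamma, w=150) → cum 310  ≥ 190 → median here
  km 20 (Delta, w=70) → cum 380
Optimal location: km 17.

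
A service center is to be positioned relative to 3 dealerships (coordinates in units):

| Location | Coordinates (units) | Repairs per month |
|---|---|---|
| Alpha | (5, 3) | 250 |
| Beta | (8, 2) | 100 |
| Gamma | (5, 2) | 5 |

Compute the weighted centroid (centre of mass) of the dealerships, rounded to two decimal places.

The minimiser of Σwᵢ‖p−pᵢ‖² is the weighted centroid p* = (Σwᵢpᵢ)/(Σwᵢ).
Σwᵢ = 355.
Σwᵢxᵢ = 250·5 + 100·8 + 5·5 = 2075.
Σwᵢyᵢ = 250·3 + 100·2 + 5·2 = 960.
x* = 2075/355 = 5.85, y* = 960/355 = 2.70.

(5.85, 2.70)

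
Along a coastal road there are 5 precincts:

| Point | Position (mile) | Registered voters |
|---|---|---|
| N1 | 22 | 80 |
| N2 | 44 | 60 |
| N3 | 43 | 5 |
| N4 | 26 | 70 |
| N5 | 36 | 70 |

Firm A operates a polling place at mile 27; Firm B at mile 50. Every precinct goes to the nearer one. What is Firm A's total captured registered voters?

220

The indifferent point is the midpoint (27+50)/2 = 38.5; precincts left of it (closer to Firm A at 27) go to Firm A, those right go to Firm B.
  N1 at 22 (w=80) → Firm A
  N4 at 26 (w=70) → Firm A
  N5 at 36 (w=70) → Firm A
  N3 at 43 (w=5) → Firm B
  N2 at 44 (w=60) → Firm B
Firm A captures 220; Firm B captures 65.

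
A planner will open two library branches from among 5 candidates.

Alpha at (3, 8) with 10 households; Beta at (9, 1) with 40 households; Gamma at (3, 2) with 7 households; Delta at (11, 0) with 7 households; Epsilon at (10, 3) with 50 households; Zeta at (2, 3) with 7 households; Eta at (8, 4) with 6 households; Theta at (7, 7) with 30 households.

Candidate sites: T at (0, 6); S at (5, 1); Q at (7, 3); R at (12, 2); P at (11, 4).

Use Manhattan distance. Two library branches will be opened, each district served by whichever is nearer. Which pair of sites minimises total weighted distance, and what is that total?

{Q, P}, total 580

Evaluate every pair (each demand assigned to the nearer of the two):
  {Q, P}: total = 580
  {T, Q}: total = 611
  {Q, R}: total = 623
  {S, Q}: total = 637
  {S, P}: total = 662
  {T, P}: total = 690
  {T, R}: total = 741
  {S, R}: total = 753
  {R, P}: total = 762
  {T, S}: total = 941
Best pair: {Q, P} with total 580.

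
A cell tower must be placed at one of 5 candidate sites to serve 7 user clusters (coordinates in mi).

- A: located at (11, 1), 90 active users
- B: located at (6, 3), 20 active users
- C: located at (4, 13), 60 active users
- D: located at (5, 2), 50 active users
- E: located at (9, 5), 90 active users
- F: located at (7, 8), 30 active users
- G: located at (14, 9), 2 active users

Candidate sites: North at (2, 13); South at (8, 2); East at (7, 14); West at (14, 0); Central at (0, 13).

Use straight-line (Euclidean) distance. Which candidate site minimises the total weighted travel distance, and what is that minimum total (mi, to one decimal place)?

South, total 1667.1 mi

Total weighted distance at each candidate:
  North (2, 13): total = 3449.6
  South (8, 2): total = 1667.1
  East (7, 14): total = 3270.0
  West (14, 0): total = 2873.8
  Central (0, 13): total = 3913.4
Minimum is at South with total 1667.1 mi.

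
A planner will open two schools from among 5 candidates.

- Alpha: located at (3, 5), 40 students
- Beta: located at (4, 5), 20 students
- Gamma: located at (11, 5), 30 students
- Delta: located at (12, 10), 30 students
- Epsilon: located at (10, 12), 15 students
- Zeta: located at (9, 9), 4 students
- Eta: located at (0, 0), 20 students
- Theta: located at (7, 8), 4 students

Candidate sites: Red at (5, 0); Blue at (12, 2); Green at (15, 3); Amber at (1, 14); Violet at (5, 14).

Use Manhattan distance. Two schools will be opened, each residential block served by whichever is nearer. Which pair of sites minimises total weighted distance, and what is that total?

{Red, Blue}, total 1120

Evaluate every pair (each demand assigned to the nearer of the two):
  {Red, Blue}: total = 1120
  {Red, Green}: total = 1278
  {Red, Violet}: total = 1333
  {Blue, Violet}: total = 1453
  {Red, Amber}: total = 1537
  {Blue, Amber}: total = 1549
  {Blue, Green}: total = 1604
  {Green, Violet}: total = 1653
  {Green, Amber}: total = 1721
  {Amber, Violet}: total = 1893
Best pair: {Red, Blue} with total 1120.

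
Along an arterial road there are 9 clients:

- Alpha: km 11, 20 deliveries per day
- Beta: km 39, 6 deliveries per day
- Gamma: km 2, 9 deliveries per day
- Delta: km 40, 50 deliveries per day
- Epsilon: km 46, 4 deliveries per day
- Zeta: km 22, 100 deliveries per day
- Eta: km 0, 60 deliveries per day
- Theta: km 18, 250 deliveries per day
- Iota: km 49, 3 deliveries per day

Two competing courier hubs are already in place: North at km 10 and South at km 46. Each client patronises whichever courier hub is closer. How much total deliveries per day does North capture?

439

The indifferent point is the midpoint (10+46)/2 = 28; clients left of it (closer to North at 10) go to North, those right go to South.
  Eta at 0 (w=60) → North
  Gamma at 2 (w=9) → North
  Alpha at 11 (w=20) → North
  Theta at 18 (w=250) → North
  Zeta at 22 (w=100) → North
  Beta at 39 (w=6) → South
  Delta at 40 (w=50) → South
  Epsilon at 46 (w=4) → South
  Iota at 49 (w=3) → South
North captures 439; South captures 63.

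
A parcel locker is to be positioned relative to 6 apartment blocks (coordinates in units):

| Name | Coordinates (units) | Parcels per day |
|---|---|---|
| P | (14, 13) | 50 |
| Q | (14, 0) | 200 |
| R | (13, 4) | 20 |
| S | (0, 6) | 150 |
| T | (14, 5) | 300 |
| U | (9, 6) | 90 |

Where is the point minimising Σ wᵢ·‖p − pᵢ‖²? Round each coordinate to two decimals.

(10.83, 4.53)

The minimiser of Σwᵢ‖p−pᵢ‖² is the weighted centroid p* = (Σwᵢpᵢ)/(Σwᵢ).
Σwᵢ = 810.
Σwᵢxᵢ = 50·14 + 200·14 + 20·13 + 150·0 + 300·14 + 90·9 = 8770.
Σwᵢyᵢ = 50·13 + 200·0 + 20·4 + 150·6 + 300·5 + 90·6 = 3670.
x* = 8770/810 = 10.83, y* = 3670/810 = 4.53.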